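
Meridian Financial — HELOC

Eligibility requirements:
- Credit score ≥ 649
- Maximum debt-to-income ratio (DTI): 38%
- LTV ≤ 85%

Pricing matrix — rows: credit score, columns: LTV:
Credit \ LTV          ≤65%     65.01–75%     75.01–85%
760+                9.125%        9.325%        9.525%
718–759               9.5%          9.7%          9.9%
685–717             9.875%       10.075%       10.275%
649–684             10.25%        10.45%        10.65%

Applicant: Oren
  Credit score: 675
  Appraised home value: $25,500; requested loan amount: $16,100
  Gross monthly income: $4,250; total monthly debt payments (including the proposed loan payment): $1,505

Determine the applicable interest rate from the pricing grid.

Credit score 675 ≥ 649; DTI = 1,505/4,250 = 35.4% ≤ 38%
LTV: 16,100 ÷ 25,500 = 63.1%, within 85% cap
Row: 675 falls in 649–684. Column: 63.1% falls in ≤65%. Rate = 10.25%.

10.25%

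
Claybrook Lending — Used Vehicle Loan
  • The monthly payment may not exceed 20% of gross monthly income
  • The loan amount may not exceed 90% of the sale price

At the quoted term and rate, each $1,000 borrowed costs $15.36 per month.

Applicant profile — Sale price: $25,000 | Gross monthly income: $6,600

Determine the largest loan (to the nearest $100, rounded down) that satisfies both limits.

$22,500

Payment cap: 20% × $6,600 = $1,320/month.
At $15.36 per $1,000, that supports 1,320/15.36 × 1,000 ≈ $85,937 → $85,900.
LTV cap: 90% × $25,000 = $22,500 → $22,500.
Binding constraint: loan-to-value.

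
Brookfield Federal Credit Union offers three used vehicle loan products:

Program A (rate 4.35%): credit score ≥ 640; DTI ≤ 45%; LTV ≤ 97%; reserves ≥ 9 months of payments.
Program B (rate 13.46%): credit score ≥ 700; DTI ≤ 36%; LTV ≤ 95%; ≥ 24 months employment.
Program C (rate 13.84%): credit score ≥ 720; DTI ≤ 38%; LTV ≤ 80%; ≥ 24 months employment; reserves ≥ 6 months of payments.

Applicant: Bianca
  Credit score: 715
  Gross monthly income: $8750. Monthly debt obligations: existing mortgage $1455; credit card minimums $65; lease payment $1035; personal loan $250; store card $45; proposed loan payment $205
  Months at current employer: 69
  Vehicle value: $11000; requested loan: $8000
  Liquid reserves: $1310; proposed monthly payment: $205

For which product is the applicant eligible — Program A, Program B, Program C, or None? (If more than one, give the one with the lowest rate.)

Total debts = (1,455 + 65 + 1,035 + 250 + 45 + 205) = 3,055; DTI = 3,055/8,750 = 34.9%.
LTV = 8,000/11,000 = 72.7%.
Reserves = 1,310/205 = 6.4 months.
Program A: score 715 ≥ 640; DTI 34.9% ≤ 45%; LTV 72.7% ≤ 97%; reserves 6.4 < 9 mo → does not qualify.
Program B: score 715 ≥ 700; DTI 34.9% ≤ 36%; LTV 72.7% ≤ 95%; employment 69 ≥ 24 mo → qualifies.
Program C: score 715 < 720; DTI 34.9% ≤ 38%; LTV 72.7% ≤ 80%; employment 69 ≥ 24 mo; reserves 6.4 ≥ 6 mo → does not qualify.

Program B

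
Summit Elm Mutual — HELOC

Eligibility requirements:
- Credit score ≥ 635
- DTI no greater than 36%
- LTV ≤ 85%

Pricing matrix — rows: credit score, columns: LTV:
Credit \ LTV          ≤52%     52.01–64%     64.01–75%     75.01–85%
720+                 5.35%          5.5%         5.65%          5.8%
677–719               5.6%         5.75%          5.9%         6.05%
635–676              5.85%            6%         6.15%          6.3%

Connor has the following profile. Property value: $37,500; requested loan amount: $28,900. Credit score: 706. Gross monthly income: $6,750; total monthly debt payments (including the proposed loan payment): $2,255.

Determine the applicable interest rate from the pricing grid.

Credit score 706 ≥ 635; DTI: 2,255 ÷ 6,750 = 33.4%, within the 36% cap
LTV: 28,900 ÷ 37,500 = 77.1%, within 85% cap
Credit 706 → row 677–719; LTV 77.1% → column 75.01–85%. Grid cell → 6.05%.

6.05%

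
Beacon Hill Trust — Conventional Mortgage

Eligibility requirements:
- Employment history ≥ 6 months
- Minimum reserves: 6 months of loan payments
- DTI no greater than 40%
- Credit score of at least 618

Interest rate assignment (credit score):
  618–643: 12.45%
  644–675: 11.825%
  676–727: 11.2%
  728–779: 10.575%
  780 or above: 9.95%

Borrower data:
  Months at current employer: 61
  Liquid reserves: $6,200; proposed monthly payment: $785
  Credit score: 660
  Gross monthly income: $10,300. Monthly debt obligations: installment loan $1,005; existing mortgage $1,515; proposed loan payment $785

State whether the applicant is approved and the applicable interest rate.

Credit score 660 ≥ 618 (meets minimum)
Employment 61 ≥ 6 months
Total monthly debts = (1,005 + 1,515 + 785) = 3,305. Debt-to-income = 3,305/10,300 = 32.1% — meets 40% limit
Liquid reserves cover 6,200/785 = 7.9 months — ≥ 6 required
All requirements met. Score 660 falls in the 644–675 tier → 11.825%.

Approved at 11.825%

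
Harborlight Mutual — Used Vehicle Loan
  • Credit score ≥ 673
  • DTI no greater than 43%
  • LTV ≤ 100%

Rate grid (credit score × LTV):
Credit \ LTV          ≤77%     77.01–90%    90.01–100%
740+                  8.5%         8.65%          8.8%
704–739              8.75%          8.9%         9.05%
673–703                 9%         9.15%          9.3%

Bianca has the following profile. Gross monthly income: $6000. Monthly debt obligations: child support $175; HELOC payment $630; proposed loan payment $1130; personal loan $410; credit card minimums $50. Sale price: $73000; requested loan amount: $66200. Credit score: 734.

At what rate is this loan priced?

9.05%

Credit score 734 ≥ 673; Total monthly debts = (175 + 630 + 1,130 + 410 + 50) = 2,395. Debt-to-income = 2,395/6,000 = 39.9% — meets 43% limit
LTV = 66,200/73,000 = 90.7% ≤ 100%
Score 734 is in the 704–739 band; LTV 90.7% is in the 90.01–100% band → 9.05%.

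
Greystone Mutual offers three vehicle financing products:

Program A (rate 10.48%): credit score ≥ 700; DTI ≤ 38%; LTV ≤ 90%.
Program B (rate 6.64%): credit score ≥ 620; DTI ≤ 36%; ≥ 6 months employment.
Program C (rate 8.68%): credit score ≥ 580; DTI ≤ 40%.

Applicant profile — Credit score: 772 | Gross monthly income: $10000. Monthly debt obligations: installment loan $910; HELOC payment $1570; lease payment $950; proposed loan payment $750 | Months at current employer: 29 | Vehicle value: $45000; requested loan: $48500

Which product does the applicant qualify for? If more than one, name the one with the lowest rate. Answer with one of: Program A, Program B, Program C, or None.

Total debts = (910 + 1,570 + 950 + 750) = 4,180; DTI = 4,180/10,000 = 41.8%.
LTV = 48,500/45,000 = 107.8%.
Program A: score 772 ≥ 700; DTI 41.8% > 38%; LTV 107.8% > 90% → does not qualify.
Program B: score 772 ≥ 620; DTI 41.8% > 36%; employment 29 ≥ 6 mo → does not qualify.
Program C: score 772 ≥ 580; DTI 41.8% > 40% → does not qualify.

None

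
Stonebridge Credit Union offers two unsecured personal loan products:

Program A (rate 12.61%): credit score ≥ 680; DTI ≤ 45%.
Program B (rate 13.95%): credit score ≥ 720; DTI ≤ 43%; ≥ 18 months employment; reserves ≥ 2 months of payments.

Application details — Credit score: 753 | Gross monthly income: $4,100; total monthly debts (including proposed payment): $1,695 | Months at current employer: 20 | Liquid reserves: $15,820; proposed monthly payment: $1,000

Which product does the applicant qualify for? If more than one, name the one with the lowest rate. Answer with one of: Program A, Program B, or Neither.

DTI = 1,695/4,100 = 41.3%.
Reserves = 15,820/1,000 = 15.8 months.
Program A: score 753 ≥ 680; DTI 41.3% ≤ 45% → qualifies.
Program B: score 753 ≥ 720; DTI 41.3% ≤ 43%; employment 20 ≥ 18 mo; reserves 15.8 ≥ 2 mo → qualifies.
Qualifying: Program A, Program B. Lowest rate is 12.61% → Program A.

Program A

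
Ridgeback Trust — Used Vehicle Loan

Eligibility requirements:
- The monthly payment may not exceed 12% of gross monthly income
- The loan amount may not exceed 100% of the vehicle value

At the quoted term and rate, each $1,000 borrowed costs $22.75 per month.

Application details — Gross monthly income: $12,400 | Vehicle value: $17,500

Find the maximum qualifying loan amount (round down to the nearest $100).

$17,500

Payment cap: 12% × $12,400 = $1,488/month.
At $22.75 per $1,000, that supports 1,488/22.75 × 1,000 ≈ $65,406 → $65,400.
LTV cap: 100% × $17,500 = $17,500 → $17,500.
Binding constraint: loan-to-value.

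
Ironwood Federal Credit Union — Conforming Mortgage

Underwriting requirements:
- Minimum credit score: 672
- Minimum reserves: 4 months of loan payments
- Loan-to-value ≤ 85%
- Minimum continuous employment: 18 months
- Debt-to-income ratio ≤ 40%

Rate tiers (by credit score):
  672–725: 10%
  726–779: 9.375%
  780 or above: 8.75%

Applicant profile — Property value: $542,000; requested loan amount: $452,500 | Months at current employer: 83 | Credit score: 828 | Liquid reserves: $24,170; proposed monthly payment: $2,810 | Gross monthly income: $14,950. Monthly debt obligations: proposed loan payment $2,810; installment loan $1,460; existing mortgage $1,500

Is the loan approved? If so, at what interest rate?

Credit score 828 ≥ 672 (meets minimum)
LTV = 452,500/542,000 = 83.5% ≤ 85%
Reserves: 24,170 ÷ 2,810 = 8.6 months (meets 4-month minimum)
Employment 83 ≥ 18 months
Total monthly debts = (2,810 + 1,460 + 1,500) = 5,770. Debt-to-income = 5,770/14,950 = 38.6% — meets 40% limit
All requirements met. Score 828 falls in the 780 or above tier → 8.75%.

Approved at 8.75%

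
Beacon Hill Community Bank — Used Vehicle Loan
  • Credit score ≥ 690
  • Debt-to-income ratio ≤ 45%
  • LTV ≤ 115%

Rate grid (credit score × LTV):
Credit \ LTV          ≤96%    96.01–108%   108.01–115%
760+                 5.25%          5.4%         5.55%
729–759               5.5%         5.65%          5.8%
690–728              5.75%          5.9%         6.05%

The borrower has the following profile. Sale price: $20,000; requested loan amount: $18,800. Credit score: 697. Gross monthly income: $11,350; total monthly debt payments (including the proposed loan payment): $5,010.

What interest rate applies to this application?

Credit score 697 ≥ 690; DTI = 5,010/11,350 = 44.1% ≤ 45%
LTV: 18,800 ÷ 20,000 = 94%, within 115% cap
Credit 697 → row 690–728; LTV 94% → column ≤96%. Grid cell → 5.75%.

5.75%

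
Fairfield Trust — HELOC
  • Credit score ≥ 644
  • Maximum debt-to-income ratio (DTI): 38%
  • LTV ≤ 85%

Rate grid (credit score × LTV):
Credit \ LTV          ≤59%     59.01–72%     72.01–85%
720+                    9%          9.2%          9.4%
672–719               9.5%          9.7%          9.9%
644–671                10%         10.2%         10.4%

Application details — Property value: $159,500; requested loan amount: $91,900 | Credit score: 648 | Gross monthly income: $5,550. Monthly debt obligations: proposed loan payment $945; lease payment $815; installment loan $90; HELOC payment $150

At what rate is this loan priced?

Credit score 648 ≥ 644; Total monthly debts = (945 + 815 + 90 + 150) = 2,000. DTI: 2,000 ÷ 5,550 = 36%, within the 38% cap
Loan-to-value = 91,900/159,500 = 57.6% — pass (85% max)
Score 648 is in the 644–671 band; LTV 57.6% is in the ≤59% band → 10%.

10%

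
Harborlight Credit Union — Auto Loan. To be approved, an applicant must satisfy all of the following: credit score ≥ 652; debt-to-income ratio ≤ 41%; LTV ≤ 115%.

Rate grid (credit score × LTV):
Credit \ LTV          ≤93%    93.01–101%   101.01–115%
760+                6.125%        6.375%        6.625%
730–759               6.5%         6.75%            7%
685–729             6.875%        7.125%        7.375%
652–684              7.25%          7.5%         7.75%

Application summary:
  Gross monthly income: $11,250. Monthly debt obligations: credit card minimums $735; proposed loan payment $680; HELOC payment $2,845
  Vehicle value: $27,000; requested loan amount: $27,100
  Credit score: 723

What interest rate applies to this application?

Credit score 723 ≥ 652; Total monthly debts = (735 + 680 + 2,845) = 4,260. DTI: 4,260 ÷ 11,250 = 37.9%, within the 41% cap
LTV: 27,100 ÷ 27,000 = 100.4%, within 115% cap
Credit 723 → row 685–729; LTV 100.4% → column 93.01–101%. Grid cell → 7.125%.

7.125%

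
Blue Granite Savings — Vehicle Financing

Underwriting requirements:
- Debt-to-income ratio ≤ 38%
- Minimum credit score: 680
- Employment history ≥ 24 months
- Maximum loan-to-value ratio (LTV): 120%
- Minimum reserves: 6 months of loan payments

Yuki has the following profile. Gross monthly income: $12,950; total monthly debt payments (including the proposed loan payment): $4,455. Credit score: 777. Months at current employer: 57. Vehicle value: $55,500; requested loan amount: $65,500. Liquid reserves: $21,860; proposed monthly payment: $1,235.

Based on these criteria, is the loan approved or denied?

Approved

Debt-to-income = 4,455/12,950 = 34.4% — meets 38% limit
Credit score 777 ≥ 680 (meets)
Employment 57 ≥ 24 months
Loan-to-value = 65,500/55,500 = 118% — pass (120% max)
Liquid reserves cover 21,860/1,235 = 17.7 months — ≥ 6 required
All criteria satisfied.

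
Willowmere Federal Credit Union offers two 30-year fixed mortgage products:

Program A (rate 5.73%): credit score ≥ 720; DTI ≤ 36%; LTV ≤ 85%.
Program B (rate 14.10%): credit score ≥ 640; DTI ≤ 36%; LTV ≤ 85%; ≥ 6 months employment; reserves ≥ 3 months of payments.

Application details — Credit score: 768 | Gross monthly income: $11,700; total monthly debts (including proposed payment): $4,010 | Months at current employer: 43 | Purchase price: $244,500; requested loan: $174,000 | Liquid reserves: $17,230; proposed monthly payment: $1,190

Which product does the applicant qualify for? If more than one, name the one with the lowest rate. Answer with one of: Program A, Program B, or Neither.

DTI = 4,010/11,700 = 34.3%.
LTV = 174,000/244,500 = 71.2%.
Reserves = 17,230/1,190 = 14.5 months.
Program A: score 768 ≥ 720; DTI 34.3% ≤ 36%; LTV 71.2% ≤ 85% → qualifies.
Program B: score 768 ≥ 640; DTI 34.3% ≤ 36%; LTV 71.2% ≤ 85%; employment 43 ≥ 6 mo; reserves 14.5 ≥ 3 mo → qualifies.
Qualifying: Program A, Program B. Lowest rate is 5.73% → Program A.

Program A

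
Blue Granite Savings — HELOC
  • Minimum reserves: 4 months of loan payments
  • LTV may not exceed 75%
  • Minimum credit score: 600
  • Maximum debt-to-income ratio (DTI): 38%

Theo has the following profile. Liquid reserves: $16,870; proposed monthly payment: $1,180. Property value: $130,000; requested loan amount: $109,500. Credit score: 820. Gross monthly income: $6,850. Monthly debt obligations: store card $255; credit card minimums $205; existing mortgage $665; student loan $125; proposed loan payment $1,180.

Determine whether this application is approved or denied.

Reserves: 16,870 ÷ 1,180 = 14.3 months (meets 4-month minimum)
Loan-to-value = 109,500/130,000 = 84.2% — fail (75% max)
Credit score 820 ≥ 600 (meets)
Total monthly debts = (255 + 205 + 665 + 125 + 1,180) = 2,430. Debt-to-income = 2,430/6,850 = 35.5% — meets 38% limit
Fails on LTV.

Denied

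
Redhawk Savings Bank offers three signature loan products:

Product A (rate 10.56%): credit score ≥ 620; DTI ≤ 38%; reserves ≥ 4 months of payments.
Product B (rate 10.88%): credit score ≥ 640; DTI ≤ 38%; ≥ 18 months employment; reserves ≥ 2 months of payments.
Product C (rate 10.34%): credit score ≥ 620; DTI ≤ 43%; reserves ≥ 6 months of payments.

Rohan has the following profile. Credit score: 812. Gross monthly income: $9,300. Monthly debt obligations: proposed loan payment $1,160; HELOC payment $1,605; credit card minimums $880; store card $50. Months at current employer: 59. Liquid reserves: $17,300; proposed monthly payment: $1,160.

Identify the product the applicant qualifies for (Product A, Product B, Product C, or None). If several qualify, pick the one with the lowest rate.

Product C

Total debts = (1,160 + 1,605 + 880 + 50) = 3,695; DTI = 3,695/9,300 = 39.7%.
Reserves = 17,300/1,160 = 14.9 months.
Product A: score 812 ≥ 620; DTI 39.7% > 38%; reserves 14.9 ≥ 4 mo → does not qualify.
Product B: score 812 ≥ 640; DTI 39.7% > 38%; employment 59 ≥ 18 mo; reserves 14.9 ≥ 2 mo → does not qualify.
Product C: score 812 ≥ 620; DTI 39.7% ≤ 43%; reserves 14.9 ≥ 6 mo → qualifies.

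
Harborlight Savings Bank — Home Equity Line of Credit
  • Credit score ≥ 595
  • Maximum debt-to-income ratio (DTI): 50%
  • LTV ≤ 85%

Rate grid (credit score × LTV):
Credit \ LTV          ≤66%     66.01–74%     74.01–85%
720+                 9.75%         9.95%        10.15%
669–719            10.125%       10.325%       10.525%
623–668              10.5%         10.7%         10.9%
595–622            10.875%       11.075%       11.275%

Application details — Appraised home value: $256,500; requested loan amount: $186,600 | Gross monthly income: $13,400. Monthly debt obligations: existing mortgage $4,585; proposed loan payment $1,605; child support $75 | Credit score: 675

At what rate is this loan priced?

10.325%

Credit score 675 ≥ 595; Total monthly debts = (4,585 + 1,605 + 75) = 6,265. DTI = 6,265/13,400 = 46.8% ≤ 50%
LTV: 186,600 ÷ 256,500 = 72.7%, within 85% cap
Score 675 is in the 669–719 band; LTV 72.7% is in the 66.01–74% band → 10.325%.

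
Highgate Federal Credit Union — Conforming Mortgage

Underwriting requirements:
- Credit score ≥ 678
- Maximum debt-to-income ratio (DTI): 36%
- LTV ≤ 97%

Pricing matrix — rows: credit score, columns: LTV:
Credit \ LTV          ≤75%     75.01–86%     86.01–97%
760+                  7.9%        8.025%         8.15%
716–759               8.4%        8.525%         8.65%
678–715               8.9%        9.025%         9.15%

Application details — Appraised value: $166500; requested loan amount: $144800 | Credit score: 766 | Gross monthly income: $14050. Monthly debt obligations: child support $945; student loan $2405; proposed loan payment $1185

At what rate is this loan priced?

Credit score 766 ≥ 678; Total monthly debts = (945 + 2,405 + 1,185) = 4,535. Debt-to-income = 4,535/14,050 = 32.3% — meets 36% limit
Loan-to-value = 144,800/166,500 = 87% — pass (97% max)
Row: 766 falls in 760+. Column: 87% falls in 86.01–97%. Rate = 8.15%.

8.15%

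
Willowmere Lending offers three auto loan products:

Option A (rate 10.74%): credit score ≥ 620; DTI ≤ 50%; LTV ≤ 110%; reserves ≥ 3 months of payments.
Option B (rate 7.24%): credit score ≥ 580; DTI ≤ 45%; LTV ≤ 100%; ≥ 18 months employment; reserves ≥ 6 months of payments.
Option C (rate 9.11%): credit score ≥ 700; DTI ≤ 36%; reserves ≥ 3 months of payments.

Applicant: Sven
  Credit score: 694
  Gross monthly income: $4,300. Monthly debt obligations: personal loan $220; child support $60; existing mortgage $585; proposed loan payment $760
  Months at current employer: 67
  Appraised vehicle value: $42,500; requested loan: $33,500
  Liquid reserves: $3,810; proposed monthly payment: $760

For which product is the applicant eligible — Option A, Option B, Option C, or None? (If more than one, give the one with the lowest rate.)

Option A

Total debts = (220 + 60 + 585 + 760) = 1,625; DTI = 1,625/4,300 = 37.8%.
LTV = 33,500/42,500 = 78.8%.
Reserves = 3,810/760 = 5.0 months.
Option A: score 694 ≥ 620; DTI 37.8% ≤ 50%; LTV 78.8% ≤ 110%; reserves 5.0 ≥ 3 mo → qualifies.
Option B: score 694 ≥ 580; DTI 37.8% ≤ 45%; LTV 78.8% ≤ 100%; employment 67 ≥ 18 mo; reserves 5.0 < 6 mo → does not qualify.
Option C: score 694 < 700; DTI 37.8% > 36%; reserves 5.0 ≥ 3 mo → does not qualify.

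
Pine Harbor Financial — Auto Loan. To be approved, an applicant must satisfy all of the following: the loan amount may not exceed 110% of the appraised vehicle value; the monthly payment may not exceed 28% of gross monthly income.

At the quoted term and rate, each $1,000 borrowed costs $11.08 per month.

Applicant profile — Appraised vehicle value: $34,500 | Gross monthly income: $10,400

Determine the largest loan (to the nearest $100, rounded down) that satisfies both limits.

$37,900

Payment cap: 28% × $10,400 = $2,912/month.
At $11.08 per $1,000, that supports 2,912/11.08 × 1,000 ≈ $262,815 → $262,800.
LTV cap: 110% × $34,500 = $37,950 → $37,900.
Binding constraint: loan-to-value.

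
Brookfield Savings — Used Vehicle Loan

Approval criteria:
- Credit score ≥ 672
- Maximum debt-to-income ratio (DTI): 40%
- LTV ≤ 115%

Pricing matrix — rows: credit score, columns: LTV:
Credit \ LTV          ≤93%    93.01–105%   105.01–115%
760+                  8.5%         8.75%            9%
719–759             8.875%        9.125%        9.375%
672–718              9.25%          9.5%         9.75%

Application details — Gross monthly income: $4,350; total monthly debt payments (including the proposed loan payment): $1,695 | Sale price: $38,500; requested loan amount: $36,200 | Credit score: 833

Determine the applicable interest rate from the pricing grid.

8.75%

Credit score 833 ≥ 672; DTI: 1,695 ÷ 4,350 = 39%, within the 40% cap
LTV: 36,200 ÷ 38,500 = 94%, within 115% cap
Score 833 is in the 760+ band; LTV 94% is in the 93.01–105% band → 8.75%.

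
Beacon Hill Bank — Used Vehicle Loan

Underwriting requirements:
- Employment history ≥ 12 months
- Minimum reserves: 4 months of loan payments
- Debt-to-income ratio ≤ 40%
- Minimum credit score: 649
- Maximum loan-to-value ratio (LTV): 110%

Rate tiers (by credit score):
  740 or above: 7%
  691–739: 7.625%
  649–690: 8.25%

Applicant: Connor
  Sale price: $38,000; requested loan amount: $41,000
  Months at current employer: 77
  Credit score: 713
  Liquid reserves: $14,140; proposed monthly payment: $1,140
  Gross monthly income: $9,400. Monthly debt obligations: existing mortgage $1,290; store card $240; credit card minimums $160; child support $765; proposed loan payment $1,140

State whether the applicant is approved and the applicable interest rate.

Approved at 7.625%

Credit score 713 ≥ 649 (meets minimum)
Reserves = 14,140/1,140 = 12.4 months ≥ 4
LTV: 41,000 ÷ 38,000 = 107.9%, within 110% cap
Total monthly debts = (1,290 + 240 + 160 + 765 + 1,140) = 3,595. Debt-to-income = 3,595/9,400 = 38.2% — meets 40% limit
Employment 77 ≥ 12 months
All requirements met. Score 713 falls in the 691–739 tier → 7.625%.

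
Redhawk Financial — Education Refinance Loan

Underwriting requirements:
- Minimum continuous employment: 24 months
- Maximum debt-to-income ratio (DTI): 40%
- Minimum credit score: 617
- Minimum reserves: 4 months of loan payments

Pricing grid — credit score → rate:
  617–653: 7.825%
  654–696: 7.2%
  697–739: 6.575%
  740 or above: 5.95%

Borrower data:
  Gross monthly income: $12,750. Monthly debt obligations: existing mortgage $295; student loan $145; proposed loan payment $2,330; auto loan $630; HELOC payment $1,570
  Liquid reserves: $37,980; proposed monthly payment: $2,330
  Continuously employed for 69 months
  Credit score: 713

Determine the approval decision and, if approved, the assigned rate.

Approved at 6.575%

Credit score 713 ≥ 617 (meets minimum)
Total monthly debts = (295 + 145 + 2,330 + 630 + 1,570) = 4,970. DTI: 4,970 ÷ 12,750 = 39%, within the 40% cap
Employment 69 ≥ 24 months
Reserves: 37,980 ÷ 2,330 = 16.3 months (meets 4-month minimum)
All requirements met. Score 713 falls in the 697–739 tier → 6.575%.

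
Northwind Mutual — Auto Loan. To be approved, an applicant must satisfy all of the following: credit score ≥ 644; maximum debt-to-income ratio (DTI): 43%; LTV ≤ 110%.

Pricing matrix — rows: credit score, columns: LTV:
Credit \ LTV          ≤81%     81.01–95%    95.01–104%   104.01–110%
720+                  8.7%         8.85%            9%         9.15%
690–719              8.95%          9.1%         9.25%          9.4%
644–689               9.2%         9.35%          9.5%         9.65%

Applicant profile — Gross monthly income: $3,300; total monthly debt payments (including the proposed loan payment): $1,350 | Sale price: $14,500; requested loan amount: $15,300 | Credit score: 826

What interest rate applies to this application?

9.15%

Credit score 826 ≥ 644; Debt-to-income = 1,350/3,300 = 40.9% — meets 43% limit
LTV = 15,300/14,500 = 105.5% ≤ 110%
Score 826 is in the 720+ band; LTV 105.5% is in the 104.01–110% band → 9.15%.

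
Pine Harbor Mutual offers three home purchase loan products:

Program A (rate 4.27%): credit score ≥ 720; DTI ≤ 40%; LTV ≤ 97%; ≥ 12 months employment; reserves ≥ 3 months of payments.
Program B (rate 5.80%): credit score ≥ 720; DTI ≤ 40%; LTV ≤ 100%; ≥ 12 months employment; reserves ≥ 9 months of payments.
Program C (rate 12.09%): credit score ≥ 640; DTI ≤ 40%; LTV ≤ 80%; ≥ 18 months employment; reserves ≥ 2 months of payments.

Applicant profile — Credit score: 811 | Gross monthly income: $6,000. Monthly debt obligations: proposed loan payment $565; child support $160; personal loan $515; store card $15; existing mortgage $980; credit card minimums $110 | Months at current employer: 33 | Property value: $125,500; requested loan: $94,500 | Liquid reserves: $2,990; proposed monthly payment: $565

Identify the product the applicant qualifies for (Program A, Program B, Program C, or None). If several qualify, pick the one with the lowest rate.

Program A

Total debts = (565 + 160 + 515 + 15 + 980 + 110) = 2,345; DTI = 2,345/6,000 = 39.1%.
LTV = 94,500/125,500 = 75.3%.
Reserves = 2,990/565 = 5.3 months.
Program A: score 811 ≥ 720; DTI 39.1% ≤ 40%; LTV 75.3% ≤ 97%; employment 33 ≥ 12 mo; reserves 5.3 ≥ 3 mo → qualifies.
Program B: score 811 ≥ 720; DTI 39.1% ≤ 40%; LTV 75.3% ≤ 100%; employment 33 ≥ 12 mo; reserves 5.3 < 9 mo → does not qualify.
Program C: score 811 ≥ 640; DTI 39.1% ≤ 40%; LTV 75.3% ≤ 80%; employment 33 ≥ 18 mo; reserves 5.3 ≥ 2 mo → qualifies.
Qualifying: Program A, Program C. Lowest rate is 4.27% → Program A.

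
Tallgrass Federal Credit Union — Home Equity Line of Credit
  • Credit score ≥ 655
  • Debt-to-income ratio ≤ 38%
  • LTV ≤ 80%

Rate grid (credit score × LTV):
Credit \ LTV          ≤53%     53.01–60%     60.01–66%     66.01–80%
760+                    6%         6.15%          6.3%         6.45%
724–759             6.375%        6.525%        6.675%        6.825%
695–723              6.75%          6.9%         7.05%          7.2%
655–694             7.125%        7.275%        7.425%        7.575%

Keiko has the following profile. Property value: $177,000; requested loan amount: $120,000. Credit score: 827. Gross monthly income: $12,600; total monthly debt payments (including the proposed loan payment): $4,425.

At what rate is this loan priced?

Credit score 827 ≥ 655; DTI = 4,425/12,600 = 35.1% ≤ 38%
Loan-to-value = 120,000/177,000 = 67.8% — pass (80% max)
Score 827 is in the 760+ band; LTV 67.8% is in the 66.01–80% band → 6.45%.

6.45%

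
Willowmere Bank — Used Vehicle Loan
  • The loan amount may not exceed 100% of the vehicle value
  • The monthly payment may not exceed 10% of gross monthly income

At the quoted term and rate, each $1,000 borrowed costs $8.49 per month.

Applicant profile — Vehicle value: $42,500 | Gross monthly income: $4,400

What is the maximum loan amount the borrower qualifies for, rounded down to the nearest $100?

Payment cap: 10% × $4,400 = $440/month.
At $8.49 per $1,000, that supports 440/8.49 × 1,000 ≈ $51,825 → $51,800.
LTV cap: 100% × $42,500 = $42,500 → $42,500.
Binding constraint: loan-to-value.

$42,500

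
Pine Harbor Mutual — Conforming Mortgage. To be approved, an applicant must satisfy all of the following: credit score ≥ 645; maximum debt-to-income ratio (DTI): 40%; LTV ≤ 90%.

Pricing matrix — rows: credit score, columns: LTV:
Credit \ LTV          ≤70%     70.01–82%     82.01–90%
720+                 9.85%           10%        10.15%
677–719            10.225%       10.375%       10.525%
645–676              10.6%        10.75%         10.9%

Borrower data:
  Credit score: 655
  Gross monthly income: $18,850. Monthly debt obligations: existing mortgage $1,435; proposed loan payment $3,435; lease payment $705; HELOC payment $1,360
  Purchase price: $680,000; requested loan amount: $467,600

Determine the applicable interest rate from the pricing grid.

10.6%

Credit score 655 ≥ 645; Total monthly debts = (1,435 + 3,435 + 705 + 1,360) = 6,935. Debt-to-income = 6,935/18,850 = 36.8% — meets 40% limit
LTV = 467,600/680,000 = 68.8% ≤ 90%
Row: 655 falls in 645–676. Column: 68.8% falls in ≤70%. Rate = 10.6%.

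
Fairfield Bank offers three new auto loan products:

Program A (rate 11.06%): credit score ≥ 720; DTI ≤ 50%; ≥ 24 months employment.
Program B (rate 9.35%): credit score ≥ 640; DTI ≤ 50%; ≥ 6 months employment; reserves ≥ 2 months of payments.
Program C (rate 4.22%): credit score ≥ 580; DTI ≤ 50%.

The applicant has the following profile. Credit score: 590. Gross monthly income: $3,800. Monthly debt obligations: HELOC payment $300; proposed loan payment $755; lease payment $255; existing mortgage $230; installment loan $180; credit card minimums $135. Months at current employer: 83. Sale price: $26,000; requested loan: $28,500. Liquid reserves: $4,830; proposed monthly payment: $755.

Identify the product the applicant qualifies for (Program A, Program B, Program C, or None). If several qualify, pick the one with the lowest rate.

Total debts = (300 + 755 + 255 + 230 + 180 + 135) = 1,855; DTI = 1,855/3,800 = 48.8%.
LTV = 28,500/26,000 = 109.6%.
Reserves = 4,830/755 = 6.4 months.
Program A: score 590 < 720; DTI 48.8% ≤ 50%; employment 83 ≥ 24 mo → does not qualify.
Program B: score 590 < 640; DTI 48.8% ≤ 50%; employment 83 ≥ 6 mo; reserves 6.4 ≥ 2 mo → does not qualify.
Program C: score 590 ≥ 580; DTI 48.8% ≤ 50% → qualifies.

Program C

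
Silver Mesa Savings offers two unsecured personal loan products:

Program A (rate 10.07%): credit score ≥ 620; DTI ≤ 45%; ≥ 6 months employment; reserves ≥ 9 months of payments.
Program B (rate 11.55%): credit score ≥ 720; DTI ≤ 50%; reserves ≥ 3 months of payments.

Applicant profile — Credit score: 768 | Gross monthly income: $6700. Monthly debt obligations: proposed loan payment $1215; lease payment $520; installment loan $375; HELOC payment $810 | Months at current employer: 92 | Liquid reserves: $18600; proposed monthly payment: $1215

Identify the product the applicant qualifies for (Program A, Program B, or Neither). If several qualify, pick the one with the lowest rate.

Program A

Total debts = (1,215 + 520 + 375 + 810) = 2,920; DTI = 2,920/6,700 = 43.6%.
Reserves = 18,600/1,215 = 15.3 months.
Program A: score 768 ≥ 620; DTI 43.6% ≤ 45%; employment 92 ≥ 6 mo; reserves 15.3 ≥ 9 mo → qualifies.
Program B: score 768 ≥ 720; DTI 43.6% ≤ 50%; reserves 15.3 ≥ 3 mo → qualifies.
Qualifying: Program A, Program B. Lowest rate is 10.07% → Program A.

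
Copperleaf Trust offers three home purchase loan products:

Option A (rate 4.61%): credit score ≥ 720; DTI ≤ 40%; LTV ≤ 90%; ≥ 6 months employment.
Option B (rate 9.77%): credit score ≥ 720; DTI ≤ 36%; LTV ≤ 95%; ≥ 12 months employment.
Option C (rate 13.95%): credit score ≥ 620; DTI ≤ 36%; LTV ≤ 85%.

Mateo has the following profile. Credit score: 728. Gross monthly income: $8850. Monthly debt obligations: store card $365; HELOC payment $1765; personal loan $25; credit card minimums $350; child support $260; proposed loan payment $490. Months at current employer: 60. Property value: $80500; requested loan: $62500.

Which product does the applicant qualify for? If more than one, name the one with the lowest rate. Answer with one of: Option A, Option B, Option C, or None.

Option A

Total debts = (365 + 1,765 + 25 + 350 + 260 + 490) = 3,255; DTI = 3,255/8,850 = 36.8%.
LTV = 62,500/80,500 = 77.6%.
Option A: score 728 ≥ 720; DTI 36.8% ≤ 40%; LTV 77.6% ≤ 90%; employment 60 ≥ 6 mo → qualifies.
Option B: score 728 ≥ 720; DTI 36.8% > 36%; LTV 77.6% ≤ 95%; employment 60 ≥ 12 mo → does not qualify.
Option C: score 728 ≥ 620; DTI 36.8% > 36%; LTV 77.6% ≤ 85% → does not qualify.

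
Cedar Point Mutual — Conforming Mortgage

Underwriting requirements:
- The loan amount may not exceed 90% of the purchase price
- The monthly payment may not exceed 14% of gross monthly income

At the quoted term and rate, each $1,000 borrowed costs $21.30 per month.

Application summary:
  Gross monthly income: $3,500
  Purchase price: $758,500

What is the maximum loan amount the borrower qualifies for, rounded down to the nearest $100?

Payment cap: 14% × $3,500 = $490/month.
At $21.30 per $1,000, that supports 490/21.30 × 1,000 ≈ $23,004 → $23,000.
LTV cap: 90% × $758,500 = $682,650 → $682,600.
Binding constraint: payment-to-income.

$23,000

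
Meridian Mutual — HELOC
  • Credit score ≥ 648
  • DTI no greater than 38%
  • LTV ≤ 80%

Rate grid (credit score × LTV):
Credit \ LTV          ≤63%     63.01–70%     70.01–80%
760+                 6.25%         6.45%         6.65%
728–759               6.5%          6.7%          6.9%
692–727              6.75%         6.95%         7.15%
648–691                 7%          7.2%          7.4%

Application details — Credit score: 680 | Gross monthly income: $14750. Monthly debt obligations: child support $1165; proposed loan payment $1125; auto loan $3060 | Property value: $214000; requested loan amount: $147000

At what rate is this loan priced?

Credit score 680 ≥ 648; Total monthly debts = (1,165 + 1,125 + 3,060) = 5,350. Debt-to-income = 5,350/14,750 = 36.3% — meets 38% limit
LTV = 147,000/214,000 = 68.7% ≤ 80%
Score 680 is in the 648–691 band; LTV 68.7% is in the 63.01–70% band → 7.2%.

7.2%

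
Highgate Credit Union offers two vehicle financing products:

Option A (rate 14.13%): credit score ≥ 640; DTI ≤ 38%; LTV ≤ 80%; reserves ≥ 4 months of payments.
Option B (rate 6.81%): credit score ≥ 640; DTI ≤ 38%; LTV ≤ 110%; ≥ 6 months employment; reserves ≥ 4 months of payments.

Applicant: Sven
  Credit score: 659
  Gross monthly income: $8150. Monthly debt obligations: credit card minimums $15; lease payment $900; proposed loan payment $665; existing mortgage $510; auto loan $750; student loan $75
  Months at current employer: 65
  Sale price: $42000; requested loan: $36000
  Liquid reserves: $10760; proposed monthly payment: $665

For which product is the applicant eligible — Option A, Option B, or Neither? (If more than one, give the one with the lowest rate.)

Total debts = (15 + 900 + 665 + 510 + 750 + 75) = 2,915; DTI = 2,915/8,150 = 35.8%.
LTV = 36,000/42,000 = 85.7%.
Reserves = 10,760/665 = 16.2 months.
Option A: score 659 ≥ 640; DTI 35.8% ≤ 38%; LTV 85.7% > 80%; reserves 16.2 ≥ 4 mo → does not qualify.
Option B: score 659 ≥ 640; DTI 35.8% ≤ 38%; LTV 85.7% ≤ 110%; employment 65 ≥ 6 mo; reserves 16.2 ≥ 4 mo → qualifies.

Option B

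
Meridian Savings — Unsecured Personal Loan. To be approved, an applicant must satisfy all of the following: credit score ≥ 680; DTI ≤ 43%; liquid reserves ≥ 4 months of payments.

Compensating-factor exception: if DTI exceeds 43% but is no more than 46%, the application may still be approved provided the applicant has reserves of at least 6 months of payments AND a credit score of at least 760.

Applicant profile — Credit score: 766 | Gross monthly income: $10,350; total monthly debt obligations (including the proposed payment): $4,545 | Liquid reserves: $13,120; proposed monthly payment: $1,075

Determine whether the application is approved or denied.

Approved

Credit score 766 ≥ 680 (meets base)
DTI: 4,545 ÷ 10,350 = 43.9%, over the 43% base limit.
Reserves = 13,120/1,075 = 12.2 months ≥ 4
DTI 43.9% is within the 43%–46% exception band; checking compensating factors.
Reserves 12.2 ≥ 6 months; credit score 766 ≥ 760.
Both compensating conditions met → exception applies.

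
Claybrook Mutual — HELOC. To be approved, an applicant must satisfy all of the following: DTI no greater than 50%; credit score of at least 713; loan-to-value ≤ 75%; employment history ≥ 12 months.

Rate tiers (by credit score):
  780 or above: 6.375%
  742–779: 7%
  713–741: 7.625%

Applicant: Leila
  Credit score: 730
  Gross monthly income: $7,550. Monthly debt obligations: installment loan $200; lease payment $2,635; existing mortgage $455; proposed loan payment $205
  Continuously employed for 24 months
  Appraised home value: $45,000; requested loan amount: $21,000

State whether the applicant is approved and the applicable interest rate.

Credit score 730 ≥ 713 (meets minimum)
Loan-to-value = 21,000/45,000 = 46.7% — pass (75% max)
Employment 24 ≥ 12 months
Total monthly debts = (200 + 2,635 + 455 + 205) = 3,495. DTI = 3,495/7,550 = 46.3% ≤ 50%
All requirements met. Score 730 falls in the 713–741 tier → 7.625%.

Approved at 7.625%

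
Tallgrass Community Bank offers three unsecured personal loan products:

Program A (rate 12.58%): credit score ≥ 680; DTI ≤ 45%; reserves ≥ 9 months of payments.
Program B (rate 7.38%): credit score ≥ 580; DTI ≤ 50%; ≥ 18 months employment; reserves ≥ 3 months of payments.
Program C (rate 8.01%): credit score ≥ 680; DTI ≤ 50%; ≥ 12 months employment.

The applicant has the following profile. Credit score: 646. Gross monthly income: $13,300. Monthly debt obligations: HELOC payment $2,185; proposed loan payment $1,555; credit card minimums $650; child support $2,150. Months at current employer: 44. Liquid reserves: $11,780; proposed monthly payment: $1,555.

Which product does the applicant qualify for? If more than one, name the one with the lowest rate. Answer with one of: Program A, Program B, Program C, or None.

Total debts = (2,185 + 1,555 + 650 + 2,150) = 6,540; DTI = 6,540/13,300 = 49.2%.
Reserves = 11,780/1,555 = 7.6 months.
Program A: score 646 < 680; DTI 49.2% > 45%; reserves 7.6 < 9 mo → does not qualify.
Program B: score 646 ≥ 580; DTI 49.2% ≤ 50%; employment 44 ≥ 18 mo; reserves 7.6 ≥ 3 mo → qualifies.
Program C: score 646 < 680; DTI 49.2% ≤ 50%; employment 44 ≥ 12 mo → does not qualify.

Program B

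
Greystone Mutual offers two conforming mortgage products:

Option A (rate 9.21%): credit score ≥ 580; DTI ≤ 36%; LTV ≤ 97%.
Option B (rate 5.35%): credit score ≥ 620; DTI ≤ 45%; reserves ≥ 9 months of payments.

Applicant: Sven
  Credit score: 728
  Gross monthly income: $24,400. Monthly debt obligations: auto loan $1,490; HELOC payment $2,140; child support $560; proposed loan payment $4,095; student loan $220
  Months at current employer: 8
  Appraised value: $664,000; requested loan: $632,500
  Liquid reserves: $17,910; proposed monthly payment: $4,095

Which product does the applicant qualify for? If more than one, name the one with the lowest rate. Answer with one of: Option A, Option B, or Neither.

Total debts = (1,490 + 2,140 + 560 + 4,095 + 220) = 8,505; DTI = 8,505/24,400 = 34.9%.
LTV = 632,500/664,000 = 95.3%.
Reserves = 17,910/4,095 = 4.4 months.
Option A: score 728 ≥ 580; DTI 34.9% ≤ 36%; LTV 95.3% ≤ 97% → qualifies.
Option B: score 728 ≥ 620; DTI 34.9% ≤ 45%; reserves 4.4 < 9 mo → does not qualify.

Option A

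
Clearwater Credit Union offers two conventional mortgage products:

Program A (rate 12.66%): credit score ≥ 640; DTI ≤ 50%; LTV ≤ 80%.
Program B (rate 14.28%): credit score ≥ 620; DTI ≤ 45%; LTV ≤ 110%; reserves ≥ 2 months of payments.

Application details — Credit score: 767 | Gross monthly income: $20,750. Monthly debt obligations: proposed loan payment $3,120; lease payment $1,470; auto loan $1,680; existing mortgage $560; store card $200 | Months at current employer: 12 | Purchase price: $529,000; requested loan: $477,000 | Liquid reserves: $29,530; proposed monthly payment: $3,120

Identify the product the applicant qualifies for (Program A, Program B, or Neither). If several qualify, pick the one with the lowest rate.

Program B

Total debts = (3,120 + 1,470 + 1,680 + 560 + 200) = 7,030; DTI = 7,030/20,750 = 33.9%.
LTV = 477,000/529,000 = 90.2%.
Reserves = 29,530/3,120 = 9.5 months.
Program A: score 767 ≥ 640; DTI 33.9% ≤ 50%; LTV 90.2% > 80% → does not qualify.
Program B: score 767 ≥ 620; DTI 33.9% ≤ 45%; LTV 90.2% ≤ 110%; reserves 9.5 ≥ 2 mo → qualifies.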